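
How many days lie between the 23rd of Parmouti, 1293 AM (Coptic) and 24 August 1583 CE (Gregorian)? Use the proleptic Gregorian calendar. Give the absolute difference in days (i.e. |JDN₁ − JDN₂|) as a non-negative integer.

2309

First date → JDN 2297165; second date → JDN 2299474.
The interval is |2297165 − 2299474| = 2309 days.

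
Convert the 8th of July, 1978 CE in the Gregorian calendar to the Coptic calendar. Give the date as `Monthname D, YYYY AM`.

Julian Day Number of the source date = 2443698.
Converting JDN 2443698 to the Coptic calendar gives 1 Epip 1694 AM.

Epip 1, 1694 AM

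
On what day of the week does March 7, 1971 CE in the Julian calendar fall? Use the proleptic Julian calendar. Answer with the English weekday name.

In the Gregorian calendar this is 20 March 1971 (JDN 2441031).
Since JDN mod 7 = 5 (0 = Monday), the day is Saturday.

Saturday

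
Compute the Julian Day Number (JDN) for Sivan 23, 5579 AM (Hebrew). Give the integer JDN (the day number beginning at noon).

2385602

In the Gregorian calendar the same day is 16 June 1819.
JDN 2451545 is 1 January 2000 CE (Gregorian); the target day is −65943 days from there, so JDN = 2385602.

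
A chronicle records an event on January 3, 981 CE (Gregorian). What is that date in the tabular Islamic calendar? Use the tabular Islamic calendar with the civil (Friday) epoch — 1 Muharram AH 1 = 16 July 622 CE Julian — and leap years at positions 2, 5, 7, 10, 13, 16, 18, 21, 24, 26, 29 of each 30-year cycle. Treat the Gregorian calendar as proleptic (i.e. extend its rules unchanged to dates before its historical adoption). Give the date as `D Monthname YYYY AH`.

18 Jumada al-Thani 370 AH

Both dates share Julian Day Number 2079366; in the tabular Islamic calendar that is 18 Jumada al-Thani 370 AH.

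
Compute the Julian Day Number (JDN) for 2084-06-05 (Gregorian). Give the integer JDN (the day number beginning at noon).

2482382

JDN 2400001 is 17 November 1858 CE (Gregorian), MJD 0; the target day is +82381 days from there, so JDN = 2482382.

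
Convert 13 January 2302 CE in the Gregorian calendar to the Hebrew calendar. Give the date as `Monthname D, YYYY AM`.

Tevet 11, 6062 AM

Julian Day Number of the source date = 2561860.
Converting JDN 2561860 to the Hebrew calendar gives 11 Tevet 6062 AM.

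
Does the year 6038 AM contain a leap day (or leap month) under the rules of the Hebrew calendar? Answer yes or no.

Hebrew year 6038 is year 15 of its 19-year Metonic cycle; leap years are at positions 3, 6, 8, 11, 14, 17, 19, so it is a common year (12 months).

no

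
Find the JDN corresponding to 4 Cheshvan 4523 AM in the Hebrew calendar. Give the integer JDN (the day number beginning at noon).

1999677

Equivalently 30 October 762 (proleptic Gregorian).
JDN 2299161 is 15 October 1582 CE (Gregorian); the target day is −299484 days from there, so JDN = 1999677.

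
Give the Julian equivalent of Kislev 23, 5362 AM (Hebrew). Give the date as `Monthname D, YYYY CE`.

December 7, 1601 CE

Julian Day Number of the source date = 2306164.
Converting JDN 2306164 to the Julian calendar gives 7 December 1601 CE.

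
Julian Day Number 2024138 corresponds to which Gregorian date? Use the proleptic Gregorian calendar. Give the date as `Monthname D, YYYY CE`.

October 19, 829 CE

JDN 2451545 is 1 Jan 2000; 2024138 is −427407 days from there.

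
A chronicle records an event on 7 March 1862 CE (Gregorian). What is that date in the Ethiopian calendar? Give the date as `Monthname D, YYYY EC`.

Both dates share Julian Day Number 2401207; in the Ethiopian calendar that is 29 Yekatit 1854 EC.

Yekatit 29, 1854 EC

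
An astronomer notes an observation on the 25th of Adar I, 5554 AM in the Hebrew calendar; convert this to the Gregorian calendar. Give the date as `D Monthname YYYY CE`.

Julian Day Number of the source date = 2376361.
Converting JDN 2376361 to the Gregorian calendar gives 25 February 1794 CE.

25 February 1794 CE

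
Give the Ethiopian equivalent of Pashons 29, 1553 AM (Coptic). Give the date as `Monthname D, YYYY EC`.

Ginbot 29, 1829 EC

Both dates share Julian Day Number 2392166; in the Ethiopian calendar that is 29 Ginbot 1829 EC.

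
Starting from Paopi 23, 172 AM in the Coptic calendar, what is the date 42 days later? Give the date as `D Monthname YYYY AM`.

5 Koiak 172 AM

Counting 42 days forward from JDN 1887540 reaches JDN 1887582, which is 5 Koiak 172 AM.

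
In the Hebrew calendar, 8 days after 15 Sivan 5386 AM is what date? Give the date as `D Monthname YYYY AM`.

23 Sivan 5386 AM

The starting date is JDN 2315104; 2315104 + 8 = 2315112.
JDN 2315112 corresponds to 23 Sivan 5386 AM.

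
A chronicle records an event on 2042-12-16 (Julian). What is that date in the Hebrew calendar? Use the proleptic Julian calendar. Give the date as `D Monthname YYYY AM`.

16 Tevet 5803 AM

The source date corresponds to 29 December 2042 in the Gregorian calendar (JDN 2467248).
That day falls on 16 Tevet 5803 AM in the Hebrew calendar.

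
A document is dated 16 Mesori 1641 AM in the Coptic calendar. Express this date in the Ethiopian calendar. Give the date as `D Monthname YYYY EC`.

16 Nehase 1917 EC

Both dates share Julian Day Number 2424385; in the Ethiopian calendar that is 16 Nehase 1917 EC.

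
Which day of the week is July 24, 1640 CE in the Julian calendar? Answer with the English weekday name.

Friday

This is JDN 2320273 (3 August 1640 Gregorian).
Since JDN mod 7 = 4 (0 = Monday), the day is Friday.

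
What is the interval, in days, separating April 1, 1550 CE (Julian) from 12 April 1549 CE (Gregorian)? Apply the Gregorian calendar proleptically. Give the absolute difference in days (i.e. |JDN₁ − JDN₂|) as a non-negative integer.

First date → JDN 2287286; second date → JDN 2286922.
The interval is |2287286 − 2286922| = 364 days.

364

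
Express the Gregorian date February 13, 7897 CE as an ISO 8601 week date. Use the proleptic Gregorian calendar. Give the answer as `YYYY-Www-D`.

7897-W06-6

The weekday is Saturday (ISO weekday 6).
That Saturday belongs to ISO week 6 of ISO year 7897.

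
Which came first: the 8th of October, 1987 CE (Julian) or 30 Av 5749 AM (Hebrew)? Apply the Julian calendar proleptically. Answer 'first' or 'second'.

Converting both to JDN: 2447090 vs 2447770; the smaller is the first.

first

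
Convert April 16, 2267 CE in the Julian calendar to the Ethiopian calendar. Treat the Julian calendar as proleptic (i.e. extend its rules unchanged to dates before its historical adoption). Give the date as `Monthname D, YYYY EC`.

Miyazya 21, 2259 EC

Julian Day Number of the source date = 2549185.
Converting JDN 2549185 to the Ethiopian calendar gives 21 Miyazya 2259 EC.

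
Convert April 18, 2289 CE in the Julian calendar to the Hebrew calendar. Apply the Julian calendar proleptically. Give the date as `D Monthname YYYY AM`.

12 Iyar 6049 AM

The source date corresponds to 3 May 2289 in the Gregorian calendar (JDN 2557223).
That day falls on 12 Iyar 6049 AM in the Hebrew calendar.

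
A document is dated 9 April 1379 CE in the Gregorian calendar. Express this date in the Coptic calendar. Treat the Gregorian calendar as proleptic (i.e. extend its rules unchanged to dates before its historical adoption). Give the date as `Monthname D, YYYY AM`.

Parmouti 6, 1095 AM

Both dates share Julian Day Number 2224828; in the Coptic calendar that is 6 Parmouti 1095 AM.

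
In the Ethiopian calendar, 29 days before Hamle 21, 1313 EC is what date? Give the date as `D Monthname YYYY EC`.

JDN of Hamle 21, 1313 EC = 2203749.
2203749 − 29 = 2203720.
JDN 2203720 in the Ethiopian calendar is 22 Sene 1313 EC.

22 Sene 1313 EC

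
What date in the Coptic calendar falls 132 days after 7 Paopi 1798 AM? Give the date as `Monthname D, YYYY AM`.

The starting date is JDN 2481420; 2481420 + 132 = 2481552.
JDN 2481552 corresponds to Meshir 19, 1798 AM.

Meshir 19, 1798 AM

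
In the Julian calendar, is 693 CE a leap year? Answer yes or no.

693 mod 4 = 1, so it is a common year in the Julian calendar.

no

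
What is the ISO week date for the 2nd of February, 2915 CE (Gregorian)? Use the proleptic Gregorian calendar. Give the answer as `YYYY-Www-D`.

The weekday is Saturday (ISO weekday 6).
That Saturday belongs to ISO week 5 of ISO year 2915.

2915-W05-6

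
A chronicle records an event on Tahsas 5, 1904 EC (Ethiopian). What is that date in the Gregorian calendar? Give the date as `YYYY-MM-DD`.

Julian Day Number of the source date = 2419386.
Converting JDN 2419386 to the Gregorian calendar gives 15 December 1911 CE.

1911-12-15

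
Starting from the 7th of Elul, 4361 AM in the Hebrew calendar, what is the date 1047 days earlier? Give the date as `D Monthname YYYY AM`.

JDN of the 7th of Elul, 4361 AM = 1940797.
1940797 − 1047 = 1939750.
JDN 1939750 in the Hebrew calendar is 23 Tishrei 4359 AM.

23 Tishrei 4359 AM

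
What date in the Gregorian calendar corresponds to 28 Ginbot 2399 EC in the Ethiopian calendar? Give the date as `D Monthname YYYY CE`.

8 June 2407 CE

Julian Day Number of the source date = 2600357.
Converting JDN 2600357 to the Gregorian calendar gives 8 June 2407 CE.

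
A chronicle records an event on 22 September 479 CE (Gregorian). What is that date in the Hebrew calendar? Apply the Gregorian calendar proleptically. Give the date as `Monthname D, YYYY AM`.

Tishrei 19, 4240 AM

Julian Day Number of the source date = 1896276.
Converting JDN 1896276 to the Hebrew calendar gives 19 Tishrei 4240 AM.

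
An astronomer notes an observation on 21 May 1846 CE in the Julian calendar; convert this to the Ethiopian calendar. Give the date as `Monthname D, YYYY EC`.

Ginbot 26, 1838 EC

Both dates share Julian Day Number 2395450; in the Ethiopian calendar that is 26 Ginbot 1838 EC.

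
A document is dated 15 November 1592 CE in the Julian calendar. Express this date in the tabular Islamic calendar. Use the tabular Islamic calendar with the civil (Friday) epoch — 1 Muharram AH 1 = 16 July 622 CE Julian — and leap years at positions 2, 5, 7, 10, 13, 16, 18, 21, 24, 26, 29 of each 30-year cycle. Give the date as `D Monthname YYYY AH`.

19 Safar 1001 AH

The source date corresponds to 25 November 1592 in the Gregorian calendar (JDN 2302855).
That day falls on 19 Safar 1001 AH in the tabular Islamic calendar.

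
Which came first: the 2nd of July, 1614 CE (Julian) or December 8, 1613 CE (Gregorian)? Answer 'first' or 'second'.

second

Converting both to JDN: 2310754 vs 2310538; the smaller is the second.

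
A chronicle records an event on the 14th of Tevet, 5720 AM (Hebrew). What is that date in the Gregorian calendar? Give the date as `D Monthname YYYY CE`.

Julian Day Number of the source date = 2436948.
Converting JDN 2436948 to the Gregorian calendar gives 14 January 1960 CE.

14 January 1960 CE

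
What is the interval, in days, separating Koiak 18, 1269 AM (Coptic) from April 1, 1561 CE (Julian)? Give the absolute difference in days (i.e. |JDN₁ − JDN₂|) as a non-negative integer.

JDN of the first date = 2288274.
JDN of the second date = 2291304.
|2291304 − 2288274| = 3030.

3030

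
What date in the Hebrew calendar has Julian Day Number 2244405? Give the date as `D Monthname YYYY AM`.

JDN 2244405 is 14 November 1432 in the proleptic Gregorian calendar.
In the Hebrew calendar that day is 11 Kislev 5193 AM.

11 Kislev 5193 AM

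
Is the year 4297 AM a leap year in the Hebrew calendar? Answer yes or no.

Hebrew year 4297 is year 3 of its 19-year Metonic cycle; leap years are at positions 3, 6, 8, 11, 14, 17, 19, so it is a leap year (13 months).

yes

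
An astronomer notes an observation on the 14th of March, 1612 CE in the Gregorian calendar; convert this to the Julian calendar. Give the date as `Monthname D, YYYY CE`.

March 4, 1612 CE

For dates in this range the Gregorian date is 10 days ahead of the Julian.
14 March 1612 Gregorian − 10 days → 4 March 1612 Julian.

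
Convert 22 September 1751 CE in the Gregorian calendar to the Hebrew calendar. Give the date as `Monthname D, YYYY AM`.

Julian Day Number of the source date = 2360864.
Converting JDN 2360864 to the Hebrew calendar gives 3 Tishrei 5512 AM.

Tishrei 3, 5512 AM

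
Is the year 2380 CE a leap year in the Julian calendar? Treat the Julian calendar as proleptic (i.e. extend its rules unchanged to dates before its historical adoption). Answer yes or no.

yes

2380 mod 4 = 0, so it is a leap year in the Julian calendar.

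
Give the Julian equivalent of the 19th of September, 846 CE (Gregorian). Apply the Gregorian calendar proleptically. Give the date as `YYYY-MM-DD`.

The Julian–Gregorian offset here is 4 days (Julian trailing).
19 September 846 Gregorian − 4 days → 15 September 846 Julian.

0846-09-15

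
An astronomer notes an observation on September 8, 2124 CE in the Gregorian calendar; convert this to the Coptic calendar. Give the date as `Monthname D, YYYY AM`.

Pi Kogi Enavot 2, 1840 AM

Julian Day Number of the source date = 2497086.
Converting JDN 2497086 to the Coptic calendar gives 2 Pi Kogi Enavot 1840 AM.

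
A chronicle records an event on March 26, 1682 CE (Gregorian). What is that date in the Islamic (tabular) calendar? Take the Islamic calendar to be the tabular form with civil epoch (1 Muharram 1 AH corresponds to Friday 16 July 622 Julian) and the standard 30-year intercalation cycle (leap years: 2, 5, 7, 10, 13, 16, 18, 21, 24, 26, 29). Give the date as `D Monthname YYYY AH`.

17 Rabi' al-Awwal 1093 AH

Julian Day Number of the source date = 2335483.
Converting JDN 2335483 to the tabular Islamic calendar gives 17 Rabi' al-Awwal 1093 AH.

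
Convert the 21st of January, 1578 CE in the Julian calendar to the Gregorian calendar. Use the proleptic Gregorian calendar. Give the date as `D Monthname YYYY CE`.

For dates in this range the Gregorian date is 10 days ahead of the Julian.
21 January 1578 Julian + 10 days → 31 January 1578 Gregorian.

31 January 1578 CE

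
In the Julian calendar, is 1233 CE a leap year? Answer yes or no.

no

1233 mod 4 = 1, so it is a common year in the Julian calendar.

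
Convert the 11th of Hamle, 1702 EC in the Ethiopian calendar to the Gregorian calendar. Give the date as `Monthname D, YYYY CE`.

July 16, 1710 CE

Both dates share Julian Day Number 2345821; in the Gregorian calendar that is 16 July 1710 CE.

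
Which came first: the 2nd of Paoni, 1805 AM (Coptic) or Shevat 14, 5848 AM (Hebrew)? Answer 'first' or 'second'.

second

The two dates have Julian Day Numbers 2484212 and 2483723 respectively.
Since 2483723 < 2484212, the second date comes first.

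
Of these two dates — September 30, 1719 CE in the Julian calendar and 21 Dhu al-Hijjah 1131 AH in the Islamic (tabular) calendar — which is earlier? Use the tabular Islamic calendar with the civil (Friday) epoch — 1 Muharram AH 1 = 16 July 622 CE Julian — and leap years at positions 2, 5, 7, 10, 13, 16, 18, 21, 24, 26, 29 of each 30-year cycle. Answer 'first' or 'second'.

The two dates have Julian Day Numbers 2349195 and 2349219 respectively.
Since 2349195 < 2349219, the first date comes first.

first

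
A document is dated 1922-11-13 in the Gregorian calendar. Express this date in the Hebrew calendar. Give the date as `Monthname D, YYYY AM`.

Cheshvan 22, 5683 AM

Julian Day Number of the source date = 2423372.
Converting JDN 2423372 to the Hebrew calendar gives 22 Cheshvan 5683 AM.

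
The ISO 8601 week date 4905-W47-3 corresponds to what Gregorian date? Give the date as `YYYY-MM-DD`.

4905-11-18

ISO week 1 of 4905 is the week containing the first Thursday of 4905.
Week 47, day 3 (Wednesday) lands on 4905-11-18.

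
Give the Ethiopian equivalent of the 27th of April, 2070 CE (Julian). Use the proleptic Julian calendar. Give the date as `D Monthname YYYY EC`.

2 Ginbot 2062 EC

The source date corresponds to 10 May 2070 in the Gregorian calendar (JDN 2477242).
That day falls on 2 Ginbot 2062 EC in the Ethiopian calendar.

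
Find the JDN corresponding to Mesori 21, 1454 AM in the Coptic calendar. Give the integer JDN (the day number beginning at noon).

2356088

Equivalently 25 August 1738 (Gregorian).
JDN 2400001 is 17 November 1858 CE (Gregorian), MJD 0; the target day is −43913 days from there, so JDN = 2356088.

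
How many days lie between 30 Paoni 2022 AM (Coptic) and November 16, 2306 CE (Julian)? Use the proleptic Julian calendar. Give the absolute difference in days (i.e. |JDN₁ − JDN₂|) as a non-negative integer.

JDN of the first date = 2563499.
JDN of the second date = 2563644.
|2563644 − 2563499| = 145.

145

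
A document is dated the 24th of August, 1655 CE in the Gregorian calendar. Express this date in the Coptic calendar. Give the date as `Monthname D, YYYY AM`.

Mesori 21, 1371 AM

Both dates share Julian Day Number 2325772; in the Coptic calendar that is 21 Mesori 1371 AM.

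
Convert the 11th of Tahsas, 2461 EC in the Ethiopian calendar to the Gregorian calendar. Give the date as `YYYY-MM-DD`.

Julian Day Number of the source date = 2622836.
Converting JDN 2622836 to the Gregorian calendar gives 23 December 2468 CE.

2468-12-23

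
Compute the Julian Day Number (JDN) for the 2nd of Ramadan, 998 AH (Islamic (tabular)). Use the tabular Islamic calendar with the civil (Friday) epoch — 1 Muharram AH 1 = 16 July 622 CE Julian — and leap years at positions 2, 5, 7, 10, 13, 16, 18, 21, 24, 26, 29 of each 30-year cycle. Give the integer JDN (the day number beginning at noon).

Equivalently 5 July 1590 (Gregorian).
JDN 2299161 is 15 October 1582 CE (Gregorian); the target day is +2820 days from there, so JDN = 2301981.

2301981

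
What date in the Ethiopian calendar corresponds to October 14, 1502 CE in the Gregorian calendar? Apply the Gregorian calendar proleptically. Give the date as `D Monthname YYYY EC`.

Both dates share Julian Day Number 2269940; in the Ethiopian calendar that is 7 Tikimt 1495 EC.

7 Tikimt 1495 EC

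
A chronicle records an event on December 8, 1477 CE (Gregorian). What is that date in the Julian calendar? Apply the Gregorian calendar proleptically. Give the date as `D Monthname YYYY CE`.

29 November 1477 CE

The Julian–Gregorian offset here is 9 days (Julian trailing).
8 December 1477 Gregorian − 9 days → 29 November 1477 Julian.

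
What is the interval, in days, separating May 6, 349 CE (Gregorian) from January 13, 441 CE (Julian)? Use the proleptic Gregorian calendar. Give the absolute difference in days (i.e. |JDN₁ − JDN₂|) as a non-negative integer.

33491

JDN of the first date = 1848655.
JDN of the second date = 1882146.
|1882146 − 1848655| = 33491.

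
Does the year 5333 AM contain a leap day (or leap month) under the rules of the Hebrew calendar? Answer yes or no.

no

Hebrew year 5333 is year 13 of its 19-year Metonic cycle; leap years are at positions 3, 6, 8, 11, 14, 17, 19, so it is a common year (12 months).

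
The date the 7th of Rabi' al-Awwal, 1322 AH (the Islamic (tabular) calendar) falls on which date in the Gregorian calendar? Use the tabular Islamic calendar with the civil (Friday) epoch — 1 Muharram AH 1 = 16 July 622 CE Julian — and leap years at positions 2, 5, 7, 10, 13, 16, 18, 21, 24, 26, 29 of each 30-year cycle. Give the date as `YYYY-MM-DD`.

Both dates share Julian Day Number 2416623; in the Gregorian calendar that is 22 May 1904 CE.

1904-05-22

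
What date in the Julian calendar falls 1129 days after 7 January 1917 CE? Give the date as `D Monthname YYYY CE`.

10 February 1920 CE

The starting date is JDN 2421249; 2421249 + 1129 = 2422378.
JDN 2422378 corresponds to 10 February 1920 CE.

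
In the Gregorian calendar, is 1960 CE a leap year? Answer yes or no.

yes

1960 is divisible by 4 and not by 100, so it is a leap year.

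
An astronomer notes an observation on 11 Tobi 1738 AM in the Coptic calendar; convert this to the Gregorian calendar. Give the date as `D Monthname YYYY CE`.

Both dates share Julian Day Number 2459599; in the Gregorian calendar that is 19 January 2022 CE.

19 January 2022 CE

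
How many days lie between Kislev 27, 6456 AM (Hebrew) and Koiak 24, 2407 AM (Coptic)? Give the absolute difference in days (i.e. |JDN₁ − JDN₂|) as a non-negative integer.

JDN of the first date = 2705747.
JDN of the second date = 2703934.
|2703934 − 2705747| = 1813.

1813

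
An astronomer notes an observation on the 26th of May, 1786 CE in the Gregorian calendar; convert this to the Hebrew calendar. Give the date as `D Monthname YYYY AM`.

Julian Day Number of the source date = 2373529.
Converting JDN 2373529 to the Hebrew calendar gives 28 Iyar 5546 AM.

28 Iyar 5546 AM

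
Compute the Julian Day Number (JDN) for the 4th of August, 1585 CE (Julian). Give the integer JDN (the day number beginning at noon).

Equivalently 14 August 1585 (Gregorian).
JDN 2451545 is 1 January 2000 CE (Gregorian); the target day is −151350 days from there, so JDN = 2300195.

2300195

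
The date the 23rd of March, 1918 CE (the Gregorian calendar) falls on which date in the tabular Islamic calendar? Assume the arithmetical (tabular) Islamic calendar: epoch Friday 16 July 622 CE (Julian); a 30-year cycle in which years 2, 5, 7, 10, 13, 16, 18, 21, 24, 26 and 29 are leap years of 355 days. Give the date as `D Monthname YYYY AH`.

10 Jumada al-Thani 1336 AH

Both dates share Julian Day Number 2421676; in the tabular Islamic calendar that is 10 Jumada al-Thani 1336 AH.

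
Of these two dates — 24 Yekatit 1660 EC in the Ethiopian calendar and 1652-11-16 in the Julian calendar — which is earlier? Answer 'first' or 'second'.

second

First date → JDN 2330344; second date → JDN 2324771.
JDN 2324771 < JDN 2330344, so the second date is earlier.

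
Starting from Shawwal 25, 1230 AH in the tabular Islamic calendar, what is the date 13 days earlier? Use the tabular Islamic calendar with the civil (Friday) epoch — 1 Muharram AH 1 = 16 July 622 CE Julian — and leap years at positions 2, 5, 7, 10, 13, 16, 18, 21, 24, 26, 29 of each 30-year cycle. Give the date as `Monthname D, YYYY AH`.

The starting date is JDN 2384247; 2384247 − 13 = 2384234.
JDN 2384234 corresponds to Shawwal 12, 1230 AH.

Shawwal 12, 1230 AH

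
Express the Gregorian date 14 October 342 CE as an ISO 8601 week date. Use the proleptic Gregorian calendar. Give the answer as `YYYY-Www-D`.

0342-W42-3

The weekday is Wednesday (ISO weekday 3).
That Wednesday belongs to ISO week 42 of ISO year 342.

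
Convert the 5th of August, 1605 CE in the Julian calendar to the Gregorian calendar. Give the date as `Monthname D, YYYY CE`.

August 15, 1605 CE

At this point the Julian calendar is 10 days behind the Gregorian.
5 August 1605 Julian + 10 days → 15 August 1605 Gregorian.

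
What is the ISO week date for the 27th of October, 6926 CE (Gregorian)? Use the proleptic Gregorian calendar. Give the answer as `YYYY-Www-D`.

6926-W43-7

The weekday is Sunday (ISO weekday 7).
That Sunday belongs to ISO week 43 of ISO year 6926.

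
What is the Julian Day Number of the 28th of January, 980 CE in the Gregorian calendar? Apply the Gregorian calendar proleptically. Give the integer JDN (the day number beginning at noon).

2079025

JDN 2299161 is 15 October 1582 CE (Gregorian); the target day is −220136 days from there, so JDN = 2079025.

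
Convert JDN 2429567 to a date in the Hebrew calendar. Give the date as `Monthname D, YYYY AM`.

The Gregorian equivalent of JDN 2429567 is 30 October 1939.
In the Hebrew calendar that day is Cheshvan 17, 5700 AM.

Cheshvan 17, 5700 AM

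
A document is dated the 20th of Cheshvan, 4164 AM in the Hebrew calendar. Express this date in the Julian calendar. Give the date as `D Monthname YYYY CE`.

22 October 403 CE

Julian Day Number of the source date = 1868548.
Converting JDN 1868548 to the Julian calendar gives 22 October 403 CE.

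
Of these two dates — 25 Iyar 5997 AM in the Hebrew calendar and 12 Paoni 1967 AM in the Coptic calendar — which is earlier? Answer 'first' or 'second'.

first

First date → JDN 2538248; second date → JDN 2543392.
JDN 2538248 < JDN 2543392, so the first date is earlier.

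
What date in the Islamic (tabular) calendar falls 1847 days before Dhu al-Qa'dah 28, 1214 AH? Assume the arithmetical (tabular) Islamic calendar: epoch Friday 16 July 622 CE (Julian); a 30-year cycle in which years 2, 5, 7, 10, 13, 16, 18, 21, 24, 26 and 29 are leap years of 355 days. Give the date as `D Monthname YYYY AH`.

12 Ramadan 1209 AH

Counting 1847 days back from JDN 2378609 reaches JDN 2376762, which is 12 Ramadan 1209 AH.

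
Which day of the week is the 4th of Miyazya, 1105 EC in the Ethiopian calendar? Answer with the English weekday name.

Sunday

This is JDN 2127670 (6 April 1113 Gregorian).
Since JDN mod 7 = 6 (0 = Monday), the day is Sunday.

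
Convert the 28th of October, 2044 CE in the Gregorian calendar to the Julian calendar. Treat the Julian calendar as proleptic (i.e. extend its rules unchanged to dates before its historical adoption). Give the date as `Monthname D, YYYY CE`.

For dates in this range the Gregorian date is 13 days ahead of the Julian.
28 October 2044 Gregorian − 13 days → 15 October 2044 Julian.

October 15, 2044 CE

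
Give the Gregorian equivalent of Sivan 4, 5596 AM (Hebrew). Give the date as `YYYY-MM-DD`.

Julian Day Number of the source date = 2391785.
Converting JDN 2391785 to the Gregorian calendar gives 20 May 1836 CE.

1836-05-20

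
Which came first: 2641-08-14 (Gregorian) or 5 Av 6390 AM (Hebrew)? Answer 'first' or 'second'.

The two dates have Julian Day Numbers 2685891 and 2681865 respectively.
Since 2681865 < 2685891, the second date comes first.

second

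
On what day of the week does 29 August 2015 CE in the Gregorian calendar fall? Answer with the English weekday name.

2457264 ≡ 5 (mod 7); counting from Monday = 0 gives Saturday.

Saturday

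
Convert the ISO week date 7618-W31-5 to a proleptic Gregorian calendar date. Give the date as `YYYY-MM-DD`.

ISO week 1 of 7618 is the week containing the first Thursday of 7618.
Week 31, day 5 (Friday) lands on 7618-08-03.

7618-08-03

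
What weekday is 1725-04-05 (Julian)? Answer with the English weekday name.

Monday

In the Gregorian calendar this is 16 April 1725 (JDN 2351209).
Since JDN mod 7 = 0 (0 = Monday), the day is Monday.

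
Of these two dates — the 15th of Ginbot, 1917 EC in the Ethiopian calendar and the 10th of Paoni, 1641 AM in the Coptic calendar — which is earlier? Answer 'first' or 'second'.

The two dates have Julian Day Numbers 2424294 and 2424319 respectively.
Since 2424294 < 2424319, the first date comes first.

first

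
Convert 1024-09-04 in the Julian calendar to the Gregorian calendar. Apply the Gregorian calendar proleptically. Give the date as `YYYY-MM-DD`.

The Julian–Gregorian offset here is 6 days (Julian trailing).
4 September 1024 Julian + 6 days → 10 September 1024 Gregorian.

1024-09-10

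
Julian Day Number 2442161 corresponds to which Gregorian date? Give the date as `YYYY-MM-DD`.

1974-04-23

Counting from JDN 2299161 = 15 Oct 1582 gives an offset of 143000 days.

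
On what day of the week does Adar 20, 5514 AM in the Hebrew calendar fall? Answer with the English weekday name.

Thursday

In the Gregorian calendar this is 14 March 1754 (JDN 2361768).
2361768 ≡ 3 (mod 7); counting from Monday = 0 gives Thursday.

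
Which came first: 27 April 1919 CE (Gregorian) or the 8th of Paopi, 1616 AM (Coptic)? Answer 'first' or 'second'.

The two dates have Julian Day Numbers 2422076 and 2414946 respectively.
Since 2414946 < 2422076, the second date comes first.

second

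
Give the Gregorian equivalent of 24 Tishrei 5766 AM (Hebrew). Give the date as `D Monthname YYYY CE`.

Julian Day Number of the source date = 2453671.
Converting JDN 2453671 to the Gregorian calendar gives 27 October 2005 CE.

27 October 2005 CE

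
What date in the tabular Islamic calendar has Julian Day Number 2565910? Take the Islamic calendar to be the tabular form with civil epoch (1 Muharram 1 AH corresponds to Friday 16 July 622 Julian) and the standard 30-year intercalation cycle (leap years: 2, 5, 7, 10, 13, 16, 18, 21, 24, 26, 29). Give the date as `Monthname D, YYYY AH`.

Jumada al-Thani 16, 1743 AH

The Gregorian equivalent of JDN 2565910 is 14 February 2313.
In the tabular Islamic calendar that day is Jumada al-Thani 16, 1743 AH.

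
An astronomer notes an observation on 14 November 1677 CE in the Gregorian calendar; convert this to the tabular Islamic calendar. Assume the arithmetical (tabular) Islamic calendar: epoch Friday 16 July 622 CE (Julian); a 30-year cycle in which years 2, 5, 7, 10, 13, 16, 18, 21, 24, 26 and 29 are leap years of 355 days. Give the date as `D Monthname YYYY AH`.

18 Ramadan 1088 AH

Both dates share Julian Day Number 2333890; in the tabular Islamic calendar that is 18 Ramadan 1088 AH.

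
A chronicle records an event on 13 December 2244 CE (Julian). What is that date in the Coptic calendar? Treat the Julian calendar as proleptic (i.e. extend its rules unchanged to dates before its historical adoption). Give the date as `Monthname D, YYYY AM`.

The source date corresponds to 28 December 2244 in the Gregorian calendar (JDN 2541026).
That day falls on 17 Koiak 1961 AM in the Coptic calendar.

Koiak 17, 1961 AM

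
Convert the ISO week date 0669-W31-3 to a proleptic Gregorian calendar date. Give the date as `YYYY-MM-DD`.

0669-08-04

ISO week 1 of 669 is the week containing the first Thursday of 669.
Week 31, day 3 (Wednesday) lands on 0669-08-04.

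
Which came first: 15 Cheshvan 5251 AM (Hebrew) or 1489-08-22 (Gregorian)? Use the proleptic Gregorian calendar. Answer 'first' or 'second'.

First date → JDN 2265583; second date → JDN 2265140.
JDN 2265140 < JDN 2265583, so the second date is earlier.

second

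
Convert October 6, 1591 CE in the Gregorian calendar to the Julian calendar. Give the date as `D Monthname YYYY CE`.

26 September 1591 CE

The Julian–Gregorian offset here is 10 days (Julian trailing).
6 October 1591 Gregorian − 10 days → 26 September 1591 Julian.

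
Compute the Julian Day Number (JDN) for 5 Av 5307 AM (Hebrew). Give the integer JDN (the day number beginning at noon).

2286302

In the proleptic Gregorian calendar the same day is 1 August 1547.
JDN 2299161 is 15 October 1582 CE (Gregorian); the target day is −12859 days from there, so JDN = 2286302.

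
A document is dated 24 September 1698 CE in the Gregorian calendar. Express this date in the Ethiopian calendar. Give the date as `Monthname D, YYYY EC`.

Both dates share Julian Day Number 2341509; in the Ethiopian calendar that is 17 Meskerem 1691 EC.

Meskerem 17, 1691 EC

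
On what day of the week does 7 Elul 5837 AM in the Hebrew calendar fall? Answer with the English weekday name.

Thursday

This is JDN 2479907 (26 August 2077 Gregorian).
JDN 2479907 mod 7 = 3, and JDN 0 was a Monday, so this is a Thursday.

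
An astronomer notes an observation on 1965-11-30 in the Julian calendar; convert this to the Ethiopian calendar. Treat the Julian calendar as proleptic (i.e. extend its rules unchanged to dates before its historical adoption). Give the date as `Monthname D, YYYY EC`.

Tahsas 4, 1958 EC

Both dates share Julian Day Number 2439108; in the Ethiopian calendar that is 4 Tahsas 1958 EC.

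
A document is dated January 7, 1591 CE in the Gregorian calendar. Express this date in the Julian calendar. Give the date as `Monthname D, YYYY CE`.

December 28, 1590 CE

For dates in this range the Gregorian date is 10 days ahead of the Julian.
7 January 1591 Gregorian − 10 days → 28 December 1590 Julian.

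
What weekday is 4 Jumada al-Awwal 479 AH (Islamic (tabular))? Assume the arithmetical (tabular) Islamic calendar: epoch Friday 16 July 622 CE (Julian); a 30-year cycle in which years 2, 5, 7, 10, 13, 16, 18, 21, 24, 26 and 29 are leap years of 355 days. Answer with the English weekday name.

Monday

Equivalently 23 August 1086 Gregorian, JDN 2117948.
Since JDN mod 7 = 0 (0 = Monday), the day is Monday.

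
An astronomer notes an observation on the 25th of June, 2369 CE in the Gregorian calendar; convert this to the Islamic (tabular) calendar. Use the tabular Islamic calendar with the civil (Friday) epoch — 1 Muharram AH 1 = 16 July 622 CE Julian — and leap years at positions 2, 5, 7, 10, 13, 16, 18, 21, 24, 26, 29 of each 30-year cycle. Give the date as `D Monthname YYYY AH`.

19 Rajab 1801 AH

Both dates share Julian Day Number 2586495; in the tabular Islamic calendar that is 19 Rajab 1801 AH.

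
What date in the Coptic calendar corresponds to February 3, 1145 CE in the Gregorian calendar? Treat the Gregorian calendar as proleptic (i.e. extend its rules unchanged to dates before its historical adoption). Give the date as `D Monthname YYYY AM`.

Julian Day Number of the source date = 2139296.
Converting JDN 2139296 to the Coptic calendar gives 2 Meshir 861 AM.

2 Meshir 861 AM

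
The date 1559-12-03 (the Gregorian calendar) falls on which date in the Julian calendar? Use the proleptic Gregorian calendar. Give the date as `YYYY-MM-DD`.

1559-11-23

The Julian–Gregorian offset here is 10 days (Julian trailing).
3 December 1559 Gregorian − 10 days → 23 November 1559 Julian.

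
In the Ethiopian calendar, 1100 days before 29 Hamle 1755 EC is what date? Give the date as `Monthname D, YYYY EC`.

JDN of 29 Hamle 1755 EC = 2365197.
2365197 − 1100 = 2364097.
JDN 2364097 in the Ethiopian calendar is Hamle 24, 1752 EC.

Hamle 24, 1752 EC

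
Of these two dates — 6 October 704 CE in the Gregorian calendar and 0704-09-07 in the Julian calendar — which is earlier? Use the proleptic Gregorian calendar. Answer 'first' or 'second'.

second

Converting both to JDN: 1978469 vs 1978444; the smaller is the second.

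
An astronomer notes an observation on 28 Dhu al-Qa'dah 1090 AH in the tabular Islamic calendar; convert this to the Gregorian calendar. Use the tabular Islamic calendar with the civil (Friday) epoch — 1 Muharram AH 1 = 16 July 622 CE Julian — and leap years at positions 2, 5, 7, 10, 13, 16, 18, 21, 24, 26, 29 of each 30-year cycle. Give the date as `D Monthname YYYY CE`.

Julian Day Number of the source date = 2334667.
Converting JDN 2334667 to the Gregorian calendar gives 31 December 1679 CE.

31 December 1679 CE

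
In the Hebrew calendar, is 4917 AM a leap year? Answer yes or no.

no

Hebrew year 4917 is year 15 of its 19-year Metonic cycle; leap years are at positions 3, 6, 8, 11, 14, 17, 19, so it is a common year (12 months).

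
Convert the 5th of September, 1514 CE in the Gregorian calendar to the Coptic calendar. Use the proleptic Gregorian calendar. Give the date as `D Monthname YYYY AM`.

3 Pi Kogi Enavot 1230 AM

Both dates share Julian Day Number 2274284; in the Coptic calendar that is 3 Pi Kogi Enavot 1230 AM.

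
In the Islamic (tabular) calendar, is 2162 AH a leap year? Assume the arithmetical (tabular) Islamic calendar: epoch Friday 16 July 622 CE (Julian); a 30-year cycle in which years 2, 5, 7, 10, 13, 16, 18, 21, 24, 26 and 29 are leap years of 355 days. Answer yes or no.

yes

Year 2162 AH is year 2 of its 30-year cycle; leap positions are 2, 5, 7, 10, 13, 16, 18, 21, 24, 26, 29, so it is a leap year (355 days).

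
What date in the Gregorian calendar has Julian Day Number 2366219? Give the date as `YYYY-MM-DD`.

1766-05-21

Counting from JDN 2299161 = 15 Oct 1582 gives an offset of 67058 days.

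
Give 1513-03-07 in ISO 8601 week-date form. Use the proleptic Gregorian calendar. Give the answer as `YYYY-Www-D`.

1513-W10-5

The weekday is Friday (ISO weekday 5).
That Friday belongs to ISO week 10 of ISO year 1513.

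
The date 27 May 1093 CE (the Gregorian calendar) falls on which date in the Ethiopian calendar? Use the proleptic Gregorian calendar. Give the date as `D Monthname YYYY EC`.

26 Ginbot 1085 EC

Both dates share Julian Day Number 2120417; in the Ethiopian calendar that is 26 Ginbot 1085 EC.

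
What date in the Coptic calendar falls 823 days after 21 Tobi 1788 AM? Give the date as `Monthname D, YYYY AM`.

Parmouti 24, 1790 AM

JDN of 21 Tobi 1788 AM = 2477872.
2477872 + 823 = 2478695.
JDN 2478695 in the Coptic calendar is Parmouti 24, 1790 AM.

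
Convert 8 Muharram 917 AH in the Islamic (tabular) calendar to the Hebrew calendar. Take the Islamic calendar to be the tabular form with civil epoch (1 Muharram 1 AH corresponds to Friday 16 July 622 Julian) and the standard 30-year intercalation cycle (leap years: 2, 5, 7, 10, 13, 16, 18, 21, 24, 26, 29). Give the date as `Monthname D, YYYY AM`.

Nisan 9, 5271 AM

Both dates share Julian Day Number 2273047; in the Hebrew calendar that is 9 Nisan 5271 AM.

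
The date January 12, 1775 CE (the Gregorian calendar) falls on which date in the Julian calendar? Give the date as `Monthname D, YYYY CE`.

January 1, 1775 CE

The Julian–Gregorian offset here is 11 days (Julian trailing).
12 January 1775 Gregorian − 11 days → 1 January 1775 Julian.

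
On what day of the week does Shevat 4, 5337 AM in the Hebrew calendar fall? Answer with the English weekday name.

Sunday

Equivalently 2 January 1577 Gregorian, JDN 2297049.
2297049 ≡ 6 (mod 7); counting from Monday = 0 gives Sunday.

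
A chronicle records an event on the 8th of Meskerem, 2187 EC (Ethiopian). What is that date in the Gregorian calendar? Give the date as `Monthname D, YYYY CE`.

September 19, 2194 CE

Julian Day Number of the source date = 2522664.
Converting JDN 2522664 to the Gregorian calendar gives 19 September 2194 CE.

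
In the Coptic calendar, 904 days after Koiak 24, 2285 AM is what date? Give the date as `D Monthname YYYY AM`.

18 Paoni 2287 AM

The starting date is JDN 2659374; 2659374 + 904 = 2660278.
JDN 2660278 corresponds to 18 Paoni 2287 AM.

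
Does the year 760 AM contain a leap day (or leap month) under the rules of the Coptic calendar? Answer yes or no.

no

760 mod 4 = 0; in the Coptic calendar a year is leap when year mod 4 = 3, so it is a common year.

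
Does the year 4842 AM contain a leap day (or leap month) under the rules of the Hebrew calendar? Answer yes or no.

no

Hebrew year 4842 is year 16 of its 19-year Metonic cycle; leap years are at positions 3, 6, 8, 11, 14, 17, 19, so it is a common year (12 months).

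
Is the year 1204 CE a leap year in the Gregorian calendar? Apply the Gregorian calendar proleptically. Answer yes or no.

1204 is divisible by 4 and not by 100, so it is a leap year.

yes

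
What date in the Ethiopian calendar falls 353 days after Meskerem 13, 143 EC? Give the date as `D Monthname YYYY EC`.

6 Pagume 143 EC

JDN of Meskerem 13, 143 EC = 1776098.
1776098 + 353 = 1776451.
JDN 1776451 in the Ethiopian calendar is 6 Pagume 143 EC.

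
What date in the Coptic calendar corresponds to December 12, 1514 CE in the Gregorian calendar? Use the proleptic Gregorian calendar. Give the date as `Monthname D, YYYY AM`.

Julian Day Number of the source date = 2274382.
Converting JDN 2274382 to the Coptic calendar gives 6 Koiak 1231 AM.

Koiak 6, 1231 AM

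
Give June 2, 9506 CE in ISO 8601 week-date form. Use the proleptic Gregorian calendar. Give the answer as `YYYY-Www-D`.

9506-W22-6

The weekday is Saturday (ISO weekday 6).
That Saturday belongs to ISO week 22 of ISO year 9506.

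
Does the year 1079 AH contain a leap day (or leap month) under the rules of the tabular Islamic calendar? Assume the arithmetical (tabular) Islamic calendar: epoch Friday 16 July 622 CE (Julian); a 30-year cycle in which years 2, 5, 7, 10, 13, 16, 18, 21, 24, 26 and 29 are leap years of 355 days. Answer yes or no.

yes

Year 1079 AH is year 29 of its 30-year cycle; leap positions are 2, 5, 7, 10, 13, 16, 18, 21, 24, 26, 29, so it is a leap year (355 days).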